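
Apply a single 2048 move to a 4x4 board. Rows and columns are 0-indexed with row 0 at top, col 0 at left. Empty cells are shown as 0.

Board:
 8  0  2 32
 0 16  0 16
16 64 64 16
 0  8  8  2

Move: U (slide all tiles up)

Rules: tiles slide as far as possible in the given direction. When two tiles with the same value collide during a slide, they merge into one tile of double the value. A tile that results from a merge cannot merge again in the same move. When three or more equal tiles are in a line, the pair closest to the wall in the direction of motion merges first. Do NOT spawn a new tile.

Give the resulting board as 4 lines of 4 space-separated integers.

Answer:  8 16  2 32
16 64 64 32
 0  8  8  2
 0  0  0  0

Derivation:
Slide up:
col 0: [8, 0, 16, 0] -> [8, 16, 0, 0]
col 1: [0, 16, 64, 8] -> [16, 64, 8, 0]
col 2: [2, 0, 64, 8] -> [2, 64, 8, 0]
col 3: [32, 16, 16, 2] -> [32, 32, 2, 0]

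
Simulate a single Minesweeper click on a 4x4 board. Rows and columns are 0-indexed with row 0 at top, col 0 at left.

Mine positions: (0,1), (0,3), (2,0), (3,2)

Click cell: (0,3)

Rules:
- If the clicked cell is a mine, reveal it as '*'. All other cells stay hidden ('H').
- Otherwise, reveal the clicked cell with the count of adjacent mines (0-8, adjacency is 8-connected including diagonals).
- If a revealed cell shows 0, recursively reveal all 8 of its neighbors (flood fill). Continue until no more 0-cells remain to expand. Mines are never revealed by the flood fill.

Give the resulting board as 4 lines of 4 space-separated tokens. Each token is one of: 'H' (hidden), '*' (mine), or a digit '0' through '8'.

H H H *
H H H H
H H H H
H H H H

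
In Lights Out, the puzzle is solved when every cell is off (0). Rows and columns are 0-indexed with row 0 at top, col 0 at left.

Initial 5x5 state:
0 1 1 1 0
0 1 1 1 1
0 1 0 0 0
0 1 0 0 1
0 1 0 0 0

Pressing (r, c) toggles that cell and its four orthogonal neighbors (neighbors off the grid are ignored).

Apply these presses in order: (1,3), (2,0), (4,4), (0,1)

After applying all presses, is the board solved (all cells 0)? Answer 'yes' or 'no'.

Answer: no

Derivation:
After press 1 at (1,3):
0 1 1 0 0
0 1 0 0 0
0 1 0 1 0
0 1 0 0 1
0 1 0 0 0

After press 2 at (2,0):
0 1 1 0 0
1 1 0 0 0
1 0 0 1 0
1 1 0 0 1
0 1 0 0 0

After press 3 at (4,4):
0 1 1 0 0
1 1 0 0 0
1 0 0 1 0
1 1 0 0 0
0 1 0 1 1

After press 4 at (0,1):
1 0 0 0 0
1 0 0 0 0
1 0 0 1 0
1 1 0 0 0
0 1 0 1 1

Lights still on: 9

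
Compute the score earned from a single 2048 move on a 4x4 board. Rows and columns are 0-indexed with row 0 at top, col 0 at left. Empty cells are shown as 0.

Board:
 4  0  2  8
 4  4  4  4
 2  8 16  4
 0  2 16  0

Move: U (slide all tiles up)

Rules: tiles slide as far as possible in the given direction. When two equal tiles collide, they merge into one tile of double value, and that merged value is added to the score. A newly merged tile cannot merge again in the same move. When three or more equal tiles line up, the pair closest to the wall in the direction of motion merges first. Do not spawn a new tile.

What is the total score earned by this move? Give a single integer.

Slide up:
col 0: [4, 4, 2, 0] -> [8, 2, 0, 0]  score +8 (running 8)
col 1: [0, 4, 8, 2] -> [4, 8, 2, 0]  score +0 (running 8)
col 2: [2, 4, 16, 16] -> [2, 4, 32, 0]  score +32 (running 40)
col 3: [8, 4, 4, 0] -> [8, 8, 0, 0]  score +8 (running 48)
Board after move:
 8  4  2  8
 2  8  4  8
 0  2 32  0
 0  0  0  0

Answer: 48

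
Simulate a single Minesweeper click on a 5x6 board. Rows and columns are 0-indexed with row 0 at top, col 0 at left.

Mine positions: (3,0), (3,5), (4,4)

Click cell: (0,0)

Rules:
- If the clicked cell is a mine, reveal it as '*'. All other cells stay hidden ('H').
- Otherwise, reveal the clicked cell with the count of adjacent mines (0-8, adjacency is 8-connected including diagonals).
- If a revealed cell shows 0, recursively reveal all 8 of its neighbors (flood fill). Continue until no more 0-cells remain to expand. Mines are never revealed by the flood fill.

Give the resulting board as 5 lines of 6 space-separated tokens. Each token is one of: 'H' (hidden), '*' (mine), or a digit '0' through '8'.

0 0 0 0 0 0
0 0 0 0 0 0
1 1 0 0 1 1
H 1 0 1 2 H
H 1 0 1 H H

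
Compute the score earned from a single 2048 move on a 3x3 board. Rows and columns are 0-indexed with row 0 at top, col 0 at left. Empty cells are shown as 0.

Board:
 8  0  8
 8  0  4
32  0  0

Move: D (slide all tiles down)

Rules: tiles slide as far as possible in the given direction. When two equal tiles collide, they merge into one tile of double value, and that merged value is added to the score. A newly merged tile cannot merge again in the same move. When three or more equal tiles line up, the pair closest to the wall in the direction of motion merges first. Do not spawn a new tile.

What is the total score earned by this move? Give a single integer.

Answer: 16

Derivation:
Slide down:
col 0: [8, 8, 32] -> [0, 16, 32]  score +16 (running 16)
col 1: [0, 0, 0] -> [0, 0, 0]  score +0 (running 16)
col 2: [8, 4, 0] -> [0, 8, 4]  score +0 (running 16)
Board after move:
 0  0  0
16  0  8
32  0  4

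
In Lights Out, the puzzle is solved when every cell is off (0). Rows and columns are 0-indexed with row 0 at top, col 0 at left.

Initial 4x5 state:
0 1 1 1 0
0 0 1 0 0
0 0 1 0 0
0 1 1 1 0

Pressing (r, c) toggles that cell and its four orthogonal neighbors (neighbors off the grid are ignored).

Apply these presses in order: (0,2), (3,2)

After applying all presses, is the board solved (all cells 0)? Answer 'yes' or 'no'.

Answer: yes

Derivation:
After press 1 at (0,2):
0 0 0 0 0
0 0 0 0 0
0 0 1 0 0
0 1 1 1 0

After press 2 at (3,2):
0 0 0 0 0
0 0 0 0 0
0 0 0 0 0
0 0 0 0 0

Lights still on: 0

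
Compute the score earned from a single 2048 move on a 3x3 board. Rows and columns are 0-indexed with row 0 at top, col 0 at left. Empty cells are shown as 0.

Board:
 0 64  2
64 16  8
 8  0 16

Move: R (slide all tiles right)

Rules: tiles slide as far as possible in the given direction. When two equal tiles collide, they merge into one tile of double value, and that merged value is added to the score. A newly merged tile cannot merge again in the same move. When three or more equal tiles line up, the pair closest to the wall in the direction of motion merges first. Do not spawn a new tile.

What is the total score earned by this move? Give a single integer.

Answer: 0

Derivation:
Slide right:
row 0: [0, 64, 2] -> [0, 64, 2]  score +0 (running 0)
row 1: [64, 16, 8] -> [64, 16, 8]  score +0 (running 0)
row 2: [8, 0, 16] -> [0, 8, 16]  score +0 (running 0)
Board after move:
 0 64  2
64 16  8
 0  8 16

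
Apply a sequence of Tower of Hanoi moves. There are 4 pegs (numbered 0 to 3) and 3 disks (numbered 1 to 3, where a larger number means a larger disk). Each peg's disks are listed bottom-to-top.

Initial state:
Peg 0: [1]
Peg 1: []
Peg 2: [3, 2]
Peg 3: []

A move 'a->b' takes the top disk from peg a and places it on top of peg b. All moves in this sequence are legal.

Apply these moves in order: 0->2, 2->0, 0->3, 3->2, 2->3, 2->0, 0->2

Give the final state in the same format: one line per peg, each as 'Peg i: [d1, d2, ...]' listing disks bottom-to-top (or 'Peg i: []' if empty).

After move 1 (0->2):
Peg 0: []
Peg 1: []
Peg 2: [3, 2, 1]
Peg 3: []

After move 2 (2->0):
Peg 0: [1]
Peg 1: []
Peg 2: [3, 2]
Peg 3: []

After move 3 (0->3):
Peg 0: []
Peg 1: []
Peg 2: [3, 2]
Peg 3: [1]

After move 4 (3->2):
Peg 0: []
Peg 1: []
Peg 2: [3, 2, 1]
Peg 3: []

After move 5 (2->3):
Peg 0: []
Peg 1: []
Peg 2: [3, 2]
Peg 3: [1]

After move 6 (2->0):
Peg 0: [2]
Peg 1: []
Peg 2: [3]
Peg 3: [1]

After move 7 (0->2):
Peg 0: []
Peg 1: []
Peg 2: [3, 2]
Peg 3: [1]

Answer: Peg 0: []
Peg 1: []
Peg 2: [3, 2]
Peg 3: [1]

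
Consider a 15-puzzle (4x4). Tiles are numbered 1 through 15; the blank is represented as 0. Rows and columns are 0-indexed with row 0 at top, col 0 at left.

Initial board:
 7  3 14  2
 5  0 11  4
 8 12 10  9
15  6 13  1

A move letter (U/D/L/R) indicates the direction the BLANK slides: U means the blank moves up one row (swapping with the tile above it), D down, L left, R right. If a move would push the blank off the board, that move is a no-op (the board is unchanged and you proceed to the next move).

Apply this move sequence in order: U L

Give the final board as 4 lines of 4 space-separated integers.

Answer:  0  7 14  2
 5  3 11  4
 8 12 10  9
15  6 13  1

Derivation:
After move 1 (U):
 7  0 14  2
 5  3 11  4
 8 12 10  9
15  6 13  1

After move 2 (L):
 0  7 14  2
 5  3 11  4
 8 12 10  9
15  6 13  1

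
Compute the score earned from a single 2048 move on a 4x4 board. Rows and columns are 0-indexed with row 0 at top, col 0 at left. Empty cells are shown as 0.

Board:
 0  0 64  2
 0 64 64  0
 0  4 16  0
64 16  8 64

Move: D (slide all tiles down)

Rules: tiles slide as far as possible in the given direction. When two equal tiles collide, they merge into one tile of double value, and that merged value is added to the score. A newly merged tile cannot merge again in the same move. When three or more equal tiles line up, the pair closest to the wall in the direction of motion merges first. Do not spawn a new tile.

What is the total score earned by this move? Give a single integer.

Answer: 128

Derivation:
Slide down:
col 0: [0, 0, 0, 64] -> [0, 0, 0, 64]  score +0 (running 0)
col 1: [0, 64, 4, 16] -> [0, 64, 4, 16]  score +0 (running 0)
col 2: [64, 64, 16, 8] -> [0, 128, 16, 8]  score +128 (running 128)
col 3: [2, 0, 0, 64] -> [0, 0, 2, 64]  score +0 (running 128)
Board after move:
  0   0   0   0
  0  64 128   0
  0   4  16   2
 64  16   8  64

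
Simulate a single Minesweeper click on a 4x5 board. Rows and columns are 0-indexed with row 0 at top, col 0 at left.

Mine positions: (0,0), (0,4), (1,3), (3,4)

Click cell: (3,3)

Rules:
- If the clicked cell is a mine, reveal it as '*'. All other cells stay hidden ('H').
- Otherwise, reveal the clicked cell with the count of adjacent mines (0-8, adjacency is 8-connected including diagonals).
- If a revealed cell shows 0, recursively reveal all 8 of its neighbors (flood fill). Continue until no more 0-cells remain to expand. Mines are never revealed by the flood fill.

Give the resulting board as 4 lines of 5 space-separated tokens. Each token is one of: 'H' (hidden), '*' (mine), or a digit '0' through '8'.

H H H H H
H H H H H
H H H H H
H H H 1 H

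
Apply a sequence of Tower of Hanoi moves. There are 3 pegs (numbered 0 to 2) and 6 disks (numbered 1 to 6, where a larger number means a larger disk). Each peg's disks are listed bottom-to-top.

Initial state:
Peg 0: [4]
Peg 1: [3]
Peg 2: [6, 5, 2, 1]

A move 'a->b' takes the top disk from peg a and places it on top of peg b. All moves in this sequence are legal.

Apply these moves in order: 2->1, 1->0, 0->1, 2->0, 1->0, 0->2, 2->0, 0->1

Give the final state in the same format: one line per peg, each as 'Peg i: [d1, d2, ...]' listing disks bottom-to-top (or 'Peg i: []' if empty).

After move 1 (2->1):
Peg 0: [4]
Peg 1: [3, 1]
Peg 2: [6, 5, 2]

After move 2 (1->0):
Peg 0: [4, 1]
Peg 1: [3]
Peg 2: [6, 5, 2]

After move 3 (0->1):
Peg 0: [4]
Peg 1: [3, 1]
Peg 2: [6, 5, 2]

After move 4 (2->0):
Peg 0: [4, 2]
Peg 1: [3, 1]
Peg 2: [6, 5]

After move 5 (1->0):
Peg 0: [4, 2, 1]
Peg 1: [3]
Peg 2: [6, 5]

After move 6 (0->2):
Peg 0: [4, 2]
Peg 1: [3]
Peg 2: [6, 5, 1]

After move 7 (2->0):
Peg 0: [4, 2, 1]
Peg 1: [3]
Peg 2: [6, 5]

After move 8 (0->1):
Peg 0: [4, 2]
Peg 1: [3, 1]
Peg 2: [6, 5]

Answer: Peg 0: [4, 2]
Peg 1: [3, 1]
Peg 2: [6, 5]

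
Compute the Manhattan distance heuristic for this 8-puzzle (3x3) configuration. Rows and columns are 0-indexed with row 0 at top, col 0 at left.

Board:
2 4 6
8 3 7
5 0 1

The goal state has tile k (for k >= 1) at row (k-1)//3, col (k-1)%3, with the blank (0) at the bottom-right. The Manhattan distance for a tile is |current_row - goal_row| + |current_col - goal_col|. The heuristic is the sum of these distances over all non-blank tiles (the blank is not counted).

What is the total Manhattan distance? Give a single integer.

Tile 2: (0,0)->(0,1) = 1
Tile 4: (0,1)->(1,0) = 2
Tile 6: (0,2)->(1,2) = 1
Tile 8: (1,0)->(2,1) = 2
Tile 3: (1,1)->(0,2) = 2
Tile 7: (1,2)->(2,0) = 3
Tile 5: (2,0)->(1,1) = 2
Tile 1: (2,2)->(0,0) = 4
Sum: 1 + 2 + 1 + 2 + 2 + 3 + 2 + 4 = 17

Answer: 17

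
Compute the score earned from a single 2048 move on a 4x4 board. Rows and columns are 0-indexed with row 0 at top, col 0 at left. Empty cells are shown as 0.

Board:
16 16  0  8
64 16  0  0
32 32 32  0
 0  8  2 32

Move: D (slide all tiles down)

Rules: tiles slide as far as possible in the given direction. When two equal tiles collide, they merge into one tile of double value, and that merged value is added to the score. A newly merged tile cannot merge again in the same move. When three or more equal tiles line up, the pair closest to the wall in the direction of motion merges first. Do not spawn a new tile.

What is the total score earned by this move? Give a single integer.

Slide down:
col 0: [16, 64, 32, 0] -> [0, 16, 64, 32]  score +0 (running 0)
col 1: [16, 16, 32, 8] -> [0, 32, 32, 8]  score +32 (running 32)
col 2: [0, 0, 32, 2] -> [0, 0, 32, 2]  score +0 (running 32)
col 3: [8, 0, 0, 32] -> [0, 0, 8, 32]  score +0 (running 32)
Board after move:
 0  0  0  0
16 32  0  0
64 32 32  8
32  8  2 32

Answer: 32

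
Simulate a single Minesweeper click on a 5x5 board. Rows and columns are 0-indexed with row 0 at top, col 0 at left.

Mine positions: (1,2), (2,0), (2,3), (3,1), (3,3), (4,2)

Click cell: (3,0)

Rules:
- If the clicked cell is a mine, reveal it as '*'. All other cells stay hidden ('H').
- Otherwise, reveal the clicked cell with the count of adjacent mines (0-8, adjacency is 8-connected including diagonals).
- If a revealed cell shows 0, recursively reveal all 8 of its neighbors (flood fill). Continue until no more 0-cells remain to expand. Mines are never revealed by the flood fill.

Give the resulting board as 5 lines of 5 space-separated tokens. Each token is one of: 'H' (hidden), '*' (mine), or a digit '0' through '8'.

H H H H H
H H H H H
H H H H H
2 H H H H
H H H H H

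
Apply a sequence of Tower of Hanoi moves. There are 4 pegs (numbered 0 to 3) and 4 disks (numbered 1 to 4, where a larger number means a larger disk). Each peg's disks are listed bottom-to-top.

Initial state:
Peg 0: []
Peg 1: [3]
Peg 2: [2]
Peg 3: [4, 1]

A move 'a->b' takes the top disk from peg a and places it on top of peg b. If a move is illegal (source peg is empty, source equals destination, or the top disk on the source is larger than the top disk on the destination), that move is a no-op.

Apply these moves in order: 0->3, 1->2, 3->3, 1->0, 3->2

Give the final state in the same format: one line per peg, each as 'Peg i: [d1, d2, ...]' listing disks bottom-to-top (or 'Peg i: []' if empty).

Answer: Peg 0: [3]
Peg 1: []
Peg 2: [2, 1]
Peg 3: [4]

Derivation:
After move 1 (0->3):
Peg 0: []
Peg 1: [3]
Peg 2: [2]
Peg 3: [4, 1]

After move 2 (1->2):
Peg 0: []
Peg 1: [3]
Peg 2: [2]
Peg 3: [4, 1]

After move 3 (3->3):
Peg 0: []
Peg 1: [3]
Peg 2: [2]
Peg 3: [4, 1]

After move 4 (1->0):
Peg 0: [3]
Peg 1: []
Peg 2: [2]
Peg 3: [4, 1]

After move 5 (3->2):
Peg 0: [3]
Peg 1: []
Peg 2: [2, 1]
Peg 3: [4]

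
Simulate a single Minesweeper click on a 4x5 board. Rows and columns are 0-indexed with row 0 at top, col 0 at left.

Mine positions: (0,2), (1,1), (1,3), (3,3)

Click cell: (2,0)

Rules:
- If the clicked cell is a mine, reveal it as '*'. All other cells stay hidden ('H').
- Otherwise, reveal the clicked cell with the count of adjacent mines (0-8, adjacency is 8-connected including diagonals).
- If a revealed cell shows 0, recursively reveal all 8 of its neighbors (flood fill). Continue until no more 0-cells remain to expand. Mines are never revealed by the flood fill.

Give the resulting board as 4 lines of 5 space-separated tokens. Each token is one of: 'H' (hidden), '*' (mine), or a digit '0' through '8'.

H H H H H
H H H H H
1 H H H H
H H H H H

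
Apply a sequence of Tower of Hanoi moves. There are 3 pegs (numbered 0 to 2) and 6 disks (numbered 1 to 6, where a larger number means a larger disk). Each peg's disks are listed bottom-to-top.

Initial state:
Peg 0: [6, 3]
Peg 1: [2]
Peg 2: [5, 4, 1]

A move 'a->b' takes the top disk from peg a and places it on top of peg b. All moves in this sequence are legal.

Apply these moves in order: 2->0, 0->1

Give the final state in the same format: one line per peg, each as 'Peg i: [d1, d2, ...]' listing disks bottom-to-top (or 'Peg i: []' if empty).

Answer: Peg 0: [6, 3]
Peg 1: [2, 1]
Peg 2: [5, 4]

Derivation:
After move 1 (2->0):
Peg 0: [6, 3, 1]
Peg 1: [2]
Peg 2: [5, 4]

After move 2 (0->1):
Peg 0: [6, 3]
Peg 1: [2, 1]
Peg 2: [5, 4]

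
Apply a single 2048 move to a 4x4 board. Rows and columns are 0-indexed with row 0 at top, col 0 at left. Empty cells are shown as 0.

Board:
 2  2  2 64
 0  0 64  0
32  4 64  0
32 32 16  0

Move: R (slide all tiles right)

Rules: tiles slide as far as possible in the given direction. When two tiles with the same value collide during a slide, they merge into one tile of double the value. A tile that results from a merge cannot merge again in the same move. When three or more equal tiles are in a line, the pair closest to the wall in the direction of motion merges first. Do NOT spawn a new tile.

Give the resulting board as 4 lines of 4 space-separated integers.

Answer:  0  2  4 64
 0  0  0 64
 0 32  4 64
 0  0 64 16

Derivation:
Slide right:
row 0: [2, 2, 2, 64] -> [0, 2, 4, 64]
row 1: [0, 0, 64, 0] -> [0, 0, 0, 64]
row 2: [32, 4, 64, 0] -> [0, 32, 4, 64]
row 3: [32, 32, 16, 0] -> [0, 0, 64, 16]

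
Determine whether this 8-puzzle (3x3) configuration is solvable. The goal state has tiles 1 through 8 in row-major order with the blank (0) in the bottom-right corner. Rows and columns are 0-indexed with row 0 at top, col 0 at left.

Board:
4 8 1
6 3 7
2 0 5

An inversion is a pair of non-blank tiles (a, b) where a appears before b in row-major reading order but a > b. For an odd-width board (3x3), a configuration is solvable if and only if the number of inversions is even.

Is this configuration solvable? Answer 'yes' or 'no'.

Answer: no

Derivation:
Inversions (pairs i<j in row-major order where tile[i] > tile[j] > 0): 15
15 is odd, so the puzzle is not solvable.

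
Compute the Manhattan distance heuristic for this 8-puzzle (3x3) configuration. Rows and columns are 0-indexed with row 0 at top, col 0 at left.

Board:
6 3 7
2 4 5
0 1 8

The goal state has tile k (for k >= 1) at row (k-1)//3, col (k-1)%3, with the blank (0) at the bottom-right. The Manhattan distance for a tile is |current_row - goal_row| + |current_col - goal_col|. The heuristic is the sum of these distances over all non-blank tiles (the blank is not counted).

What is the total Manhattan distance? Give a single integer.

Answer: 16

Derivation:
Tile 6: at (0,0), goal (1,2), distance |0-1|+|0-2| = 3
Tile 3: at (0,1), goal (0,2), distance |0-0|+|1-2| = 1
Tile 7: at (0,2), goal (2,0), distance |0-2|+|2-0| = 4
Tile 2: at (1,0), goal (0,1), distance |1-0|+|0-1| = 2
Tile 4: at (1,1), goal (1,0), distance |1-1|+|1-0| = 1
Tile 5: at (1,2), goal (1,1), distance |1-1|+|2-1| = 1
Tile 1: at (2,1), goal (0,0), distance |2-0|+|1-0| = 3
Tile 8: at (2,2), goal (2,1), distance |2-2|+|2-1| = 1
Sum: 3 + 1 + 4 + 2 + 1 + 1 + 3 + 1 = 16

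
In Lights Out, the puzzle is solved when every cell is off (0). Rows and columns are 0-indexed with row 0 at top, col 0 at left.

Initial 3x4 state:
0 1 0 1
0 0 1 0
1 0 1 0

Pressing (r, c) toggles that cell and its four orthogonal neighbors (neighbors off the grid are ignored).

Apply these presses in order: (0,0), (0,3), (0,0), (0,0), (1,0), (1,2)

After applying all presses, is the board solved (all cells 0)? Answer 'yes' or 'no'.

Answer: yes

Derivation:
After press 1 at (0,0):
1 0 0 1
1 0 1 0
1 0 1 0

After press 2 at (0,3):
1 0 1 0
1 0 1 1
1 0 1 0

After press 3 at (0,0):
0 1 1 0
0 0 1 1
1 0 1 0

After press 4 at (0,0):
1 0 1 0
1 0 1 1
1 0 1 0

After press 5 at (1,0):
0 0 1 0
0 1 1 1
0 0 1 0

After press 6 at (1,2):
0 0 0 0
0 0 0 0
0 0 0 0

Lights still on: 0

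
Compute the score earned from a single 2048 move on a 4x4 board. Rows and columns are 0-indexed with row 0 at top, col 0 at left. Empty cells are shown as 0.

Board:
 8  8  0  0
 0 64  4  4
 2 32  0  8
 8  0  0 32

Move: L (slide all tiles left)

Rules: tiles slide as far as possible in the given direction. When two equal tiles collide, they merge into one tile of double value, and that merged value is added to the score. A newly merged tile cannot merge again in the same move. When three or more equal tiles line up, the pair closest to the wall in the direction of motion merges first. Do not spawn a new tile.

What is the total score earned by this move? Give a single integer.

Slide left:
row 0: [8, 8, 0, 0] -> [16, 0, 0, 0]  score +16 (running 16)
row 1: [0, 64, 4, 4] -> [64, 8, 0, 0]  score +8 (running 24)
row 2: [2, 32, 0, 8] -> [2, 32, 8, 0]  score +0 (running 24)
row 3: [8, 0, 0, 32] -> [8, 32, 0, 0]  score +0 (running 24)
Board after move:
16  0  0  0
64  8  0  0
 2 32  8  0
 8 32  0  0

Answer: 24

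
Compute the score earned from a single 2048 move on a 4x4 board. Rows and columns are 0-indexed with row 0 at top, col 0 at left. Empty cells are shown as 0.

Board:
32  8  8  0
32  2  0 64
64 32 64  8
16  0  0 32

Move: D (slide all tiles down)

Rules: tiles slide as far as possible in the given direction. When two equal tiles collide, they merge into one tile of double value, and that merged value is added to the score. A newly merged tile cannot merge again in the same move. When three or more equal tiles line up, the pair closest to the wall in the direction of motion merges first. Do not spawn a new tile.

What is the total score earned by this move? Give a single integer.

Answer: 64

Derivation:
Slide down:
col 0: [32, 32, 64, 16] -> [0, 64, 64, 16]  score +64 (running 64)
col 1: [8, 2, 32, 0] -> [0, 8, 2, 32]  score +0 (running 64)
col 2: [8, 0, 64, 0] -> [0, 0, 8, 64]  score +0 (running 64)
col 3: [0, 64, 8, 32] -> [0, 64, 8, 32]  score +0 (running 64)
Board after move:
 0  0  0  0
64  8  0 64
64  2  8  8
16 32 64 32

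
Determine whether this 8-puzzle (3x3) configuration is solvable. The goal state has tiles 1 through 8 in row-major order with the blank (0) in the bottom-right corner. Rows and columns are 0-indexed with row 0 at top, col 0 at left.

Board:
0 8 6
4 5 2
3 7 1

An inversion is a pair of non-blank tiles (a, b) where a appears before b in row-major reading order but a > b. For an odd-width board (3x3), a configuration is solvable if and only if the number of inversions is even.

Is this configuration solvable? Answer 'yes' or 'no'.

Inversions (pairs i<j in row-major order where tile[i] > tile[j] > 0): 21
21 is odd, so the puzzle is not solvable.

Answer: no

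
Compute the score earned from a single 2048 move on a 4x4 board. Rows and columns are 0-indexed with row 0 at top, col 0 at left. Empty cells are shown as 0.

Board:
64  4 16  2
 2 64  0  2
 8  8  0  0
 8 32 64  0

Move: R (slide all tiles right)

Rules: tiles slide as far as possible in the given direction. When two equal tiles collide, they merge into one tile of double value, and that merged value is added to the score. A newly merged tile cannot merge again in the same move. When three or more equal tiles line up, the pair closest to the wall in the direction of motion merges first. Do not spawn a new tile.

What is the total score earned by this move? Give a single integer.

Slide right:
row 0: [64, 4, 16, 2] -> [64, 4, 16, 2]  score +0 (running 0)
row 1: [2, 64, 0, 2] -> [0, 2, 64, 2]  score +0 (running 0)
row 2: [8, 8, 0, 0] -> [0, 0, 0, 16]  score +16 (running 16)
row 3: [8, 32, 64, 0] -> [0, 8, 32, 64]  score +0 (running 16)
Board after move:
64  4 16  2
 0  2 64  2
 0  0  0 16
 0  8 32 64

Answer: 16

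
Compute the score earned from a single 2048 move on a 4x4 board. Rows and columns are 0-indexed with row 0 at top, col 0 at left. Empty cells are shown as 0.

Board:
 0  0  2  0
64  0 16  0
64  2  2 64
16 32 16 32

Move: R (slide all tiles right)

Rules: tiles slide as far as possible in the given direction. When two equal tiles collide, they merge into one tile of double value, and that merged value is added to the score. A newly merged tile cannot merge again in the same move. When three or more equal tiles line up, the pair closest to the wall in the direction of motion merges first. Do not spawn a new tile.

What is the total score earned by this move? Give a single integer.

Answer: 4

Derivation:
Slide right:
row 0: [0, 0, 2, 0] -> [0, 0, 0, 2]  score +0 (running 0)
row 1: [64, 0, 16, 0] -> [0, 0, 64, 16]  score +0 (running 0)
row 2: [64, 2, 2, 64] -> [0, 64, 4, 64]  score +4 (running 4)
row 3: [16, 32, 16, 32] -> [16, 32, 16, 32]  score +0 (running 4)
Board after move:
 0  0  0  2
 0  0 64 16
 0 64  4 64
16 32 16 32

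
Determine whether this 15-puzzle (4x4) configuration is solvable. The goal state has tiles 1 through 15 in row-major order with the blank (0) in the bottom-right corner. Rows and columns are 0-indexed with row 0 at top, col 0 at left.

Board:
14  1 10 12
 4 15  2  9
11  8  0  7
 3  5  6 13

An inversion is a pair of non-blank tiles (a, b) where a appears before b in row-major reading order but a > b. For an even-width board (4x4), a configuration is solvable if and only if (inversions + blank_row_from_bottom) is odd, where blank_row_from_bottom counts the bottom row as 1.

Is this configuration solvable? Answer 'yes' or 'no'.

Inversions: 58
Blank is in row 2 (0-indexed from top), which is row 2 counting from the bottom (bottom = 1).
58 + 2 = 60, which is even, so the puzzle is not solvable.

Answer: no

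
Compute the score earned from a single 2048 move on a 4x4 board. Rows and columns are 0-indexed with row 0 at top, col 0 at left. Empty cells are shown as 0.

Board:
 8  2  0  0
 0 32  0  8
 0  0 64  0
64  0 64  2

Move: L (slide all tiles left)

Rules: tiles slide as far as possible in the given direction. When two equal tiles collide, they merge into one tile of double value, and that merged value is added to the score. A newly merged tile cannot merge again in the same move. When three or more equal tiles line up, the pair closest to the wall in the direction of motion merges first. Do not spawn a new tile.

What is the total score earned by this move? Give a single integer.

Slide left:
row 0: [8, 2, 0, 0] -> [8, 2, 0, 0]  score +0 (running 0)
row 1: [0, 32, 0, 8] -> [32, 8, 0, 0]  score +0 (running 0)
row 2: [0, 0, 64, 0] -> [64, 0, 0, 0]  score +0 (running 0)
row 3: [64, 0, 64, 2] -> [128, 2, 0, 0]  score +128 (running 128)
Board after move:
  8   2   0   0
 32   8   0   0
 64   0   0   0
128   2   0   0

Answer: 128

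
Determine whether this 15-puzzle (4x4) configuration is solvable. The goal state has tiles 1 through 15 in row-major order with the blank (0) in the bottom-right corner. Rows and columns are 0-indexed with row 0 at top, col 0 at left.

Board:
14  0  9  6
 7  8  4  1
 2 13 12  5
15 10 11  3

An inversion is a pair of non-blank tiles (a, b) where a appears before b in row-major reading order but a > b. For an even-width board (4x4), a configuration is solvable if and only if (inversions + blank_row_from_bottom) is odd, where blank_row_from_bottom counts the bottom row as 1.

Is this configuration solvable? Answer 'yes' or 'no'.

Inversions: 54
Blank is in row 0 (0-indexed from top), which is row 4 counting from the bottom (bottom = 1).
54 + 4 = 58, which is even, so the puzzle is not solvable.

Answer: no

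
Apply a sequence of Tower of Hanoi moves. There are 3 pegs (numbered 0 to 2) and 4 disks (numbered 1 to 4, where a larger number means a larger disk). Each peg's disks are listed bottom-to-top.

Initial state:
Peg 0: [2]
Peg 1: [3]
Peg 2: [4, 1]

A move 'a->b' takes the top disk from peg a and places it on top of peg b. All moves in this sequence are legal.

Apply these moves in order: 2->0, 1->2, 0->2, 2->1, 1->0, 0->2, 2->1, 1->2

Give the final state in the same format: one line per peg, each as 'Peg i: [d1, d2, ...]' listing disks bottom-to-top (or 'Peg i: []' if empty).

Answer: Peg 0: [2]
Peg 1: []
Peg 2: [4, 3, 1]

Derivation:
After move 1 (2->0):
Peg 0: [2, 1]
Peg 1: [3]
Peg 2: [4]

After move 2 (1->2):
Peg 0: [2, 1]
Peg 1: []
Peg 2: [4, 3]

After move 3 (0->2):
Peg 0: [2]
Peg 1: []
Peg 2: [4, 3, 1]

After move 4 (2->1):
Peg 0: [2]
Peg 1: [1]
Peg 2: [4, 3]

After move 5 (1->0):
Peg 0: [2, 1]
Peg 1: []
Peg 2: [4, 3]

After move 6 (0->2):
Peg 0: [2]
Peg 1: []
Peg 2: [4, 3, 1]

After move 7 (2->1):
Peg 0: [2]
Peg 1: [1]
Peg 2: [4, 3]

After move 8 (1->2):
Peg 0: [2]
Peg 1: []
Peg 2: [4, 3, 1]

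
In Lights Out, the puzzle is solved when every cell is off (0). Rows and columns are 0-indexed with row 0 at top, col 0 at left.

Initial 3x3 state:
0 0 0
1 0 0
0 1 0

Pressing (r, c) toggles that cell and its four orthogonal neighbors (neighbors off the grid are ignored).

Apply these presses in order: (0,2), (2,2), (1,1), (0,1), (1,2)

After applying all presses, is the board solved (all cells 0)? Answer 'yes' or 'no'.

Answer: no

Derivation:
After press 1 at (0,2):
0 1 1
1 0 1
0 1 0

After press 2 at (2,2):
0 1 1
1 0 0
0 0 1

After press 3 at (1,1):
0 0 1
0 1 1
0 1 1

After press 4 at (0,1):
1 1 0
0 0 1
0 1 1

After press 5 at (1,2):
1 1 1
0 1 0
0 1 0

Lights still on: 5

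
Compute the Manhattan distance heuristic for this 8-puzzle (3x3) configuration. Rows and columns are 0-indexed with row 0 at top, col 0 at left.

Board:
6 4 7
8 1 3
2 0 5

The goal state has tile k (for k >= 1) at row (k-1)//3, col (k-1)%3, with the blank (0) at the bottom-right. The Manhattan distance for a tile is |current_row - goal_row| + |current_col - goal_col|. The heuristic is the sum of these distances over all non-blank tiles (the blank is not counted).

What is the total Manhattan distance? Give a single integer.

Tile 6: (0,0)->(1,2) = 3
Tile 4: (0,1)->(1,0) = 2
Tile 7: (0,2)->(2,0) = 4
Tile 8: (1,0)->(2,1) = 2
Tile 1: (1,1)->(0,0) = 2
Tile 3: (1,2)->(0,2) = 1
Tile 2: (2,0)->(0,1) = 3
Tile 5: (2,2)->(1,1) = 2
Sum: 3 + 2 + 4 + 2 + 2 + 1 + 3 + 2 = 19

Answer: 19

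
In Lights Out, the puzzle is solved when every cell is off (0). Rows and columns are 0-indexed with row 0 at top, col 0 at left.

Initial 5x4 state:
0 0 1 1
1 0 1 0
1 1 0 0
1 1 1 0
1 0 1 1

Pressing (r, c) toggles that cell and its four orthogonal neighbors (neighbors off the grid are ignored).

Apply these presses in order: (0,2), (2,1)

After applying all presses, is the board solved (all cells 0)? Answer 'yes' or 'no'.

Answer: no

Derivation:
After press 1 at (0,2):
0 1 0 0
1 0 0 0
1 1 0 0
1 1 1 0
1 0 1 1

After press 2 at (2,1):
0 1 0 0
1 1 0 0
0 0 1 0
1 0 1 0
1 0 1 1

Lights still on: 9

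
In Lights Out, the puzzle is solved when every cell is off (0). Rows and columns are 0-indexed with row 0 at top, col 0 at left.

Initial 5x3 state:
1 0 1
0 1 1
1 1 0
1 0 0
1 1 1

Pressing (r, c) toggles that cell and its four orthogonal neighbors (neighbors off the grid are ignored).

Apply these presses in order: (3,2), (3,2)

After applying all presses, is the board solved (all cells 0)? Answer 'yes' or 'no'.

Answer: no

Derivation:
After press 1 at (3,2):
1 0 1
0 1 1
1 1 1
1 1 1
1 1 0

After press 2 at (3,2):
1 0 1
0 1 1
1 1 0
1 0 0
1 1 1

Lights still on: 10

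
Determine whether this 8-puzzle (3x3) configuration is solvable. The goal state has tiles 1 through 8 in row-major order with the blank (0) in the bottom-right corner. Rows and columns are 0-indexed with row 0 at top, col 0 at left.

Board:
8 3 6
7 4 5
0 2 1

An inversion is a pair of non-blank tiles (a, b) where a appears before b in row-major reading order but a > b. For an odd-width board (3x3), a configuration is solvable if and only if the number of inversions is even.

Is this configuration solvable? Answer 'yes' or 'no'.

Answer: yes

Derivation:
Inversions (pairs i<j in row-major order where tile[i] > tile[j] > 0): 22
22 is even, so the puzzle is solvable.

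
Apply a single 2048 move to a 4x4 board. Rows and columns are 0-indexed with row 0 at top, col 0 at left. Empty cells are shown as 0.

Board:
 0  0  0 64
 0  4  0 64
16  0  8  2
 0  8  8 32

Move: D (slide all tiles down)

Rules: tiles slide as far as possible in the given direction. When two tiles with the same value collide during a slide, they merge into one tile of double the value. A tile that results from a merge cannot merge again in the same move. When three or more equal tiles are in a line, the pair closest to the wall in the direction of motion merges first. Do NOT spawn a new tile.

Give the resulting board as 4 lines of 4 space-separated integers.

Slide down:
col 0: [0, 0, 16, 0] -> [0, 0, 0, 16]
col 1: [0, 4, 0, 8] -> [0, 0, 4, 8]
col 2: [0, 0, 8, 8] -> [0, 0, 0, 16]
col 3: [64, 64, 2, 32] -> [0, 128, 2, 32]

Answer:   0   0   0   0
  0   0   0 128
  0   4   0   2
 16   8  16  32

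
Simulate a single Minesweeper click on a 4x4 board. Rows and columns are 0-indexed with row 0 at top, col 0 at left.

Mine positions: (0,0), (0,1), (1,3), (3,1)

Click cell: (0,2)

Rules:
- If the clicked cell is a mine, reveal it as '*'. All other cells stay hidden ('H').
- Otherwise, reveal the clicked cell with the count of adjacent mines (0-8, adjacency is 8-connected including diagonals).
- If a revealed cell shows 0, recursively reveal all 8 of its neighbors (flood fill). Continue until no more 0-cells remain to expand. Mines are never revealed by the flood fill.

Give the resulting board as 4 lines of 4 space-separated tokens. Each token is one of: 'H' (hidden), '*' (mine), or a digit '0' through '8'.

H H 2 H
H H H H
H H H H
H H H H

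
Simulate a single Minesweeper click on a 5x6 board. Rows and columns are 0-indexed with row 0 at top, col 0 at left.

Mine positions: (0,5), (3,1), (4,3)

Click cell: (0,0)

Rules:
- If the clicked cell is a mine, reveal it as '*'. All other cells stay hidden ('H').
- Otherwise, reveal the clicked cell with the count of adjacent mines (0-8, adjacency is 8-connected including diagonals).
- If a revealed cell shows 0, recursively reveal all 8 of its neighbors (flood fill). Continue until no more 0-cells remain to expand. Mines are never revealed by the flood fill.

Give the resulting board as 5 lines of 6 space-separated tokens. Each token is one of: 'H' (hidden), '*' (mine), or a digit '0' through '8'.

0 0 0 0 1 H
0 0 0 0 1 1
1 1 1 0 0 0
H H 2 1 1 0
H H H H 1 0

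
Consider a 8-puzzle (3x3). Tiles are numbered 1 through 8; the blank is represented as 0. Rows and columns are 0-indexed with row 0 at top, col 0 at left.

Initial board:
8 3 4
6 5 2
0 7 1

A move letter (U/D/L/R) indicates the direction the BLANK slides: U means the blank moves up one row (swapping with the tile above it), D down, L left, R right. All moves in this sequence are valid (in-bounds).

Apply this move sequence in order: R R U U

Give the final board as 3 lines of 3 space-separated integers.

Answer: 8 3 0
6 5 4
7 1 2

Derivation:
After move 1 (R):
8 3 4
6 5 2
7 0 1

After move 2 (R):
8 3 4
6 5 2
7 1 0

After move 3 (U):
8 3 4
6 5 0
7 1 2

After move 4 (U):
8 3 0
6 5 4
7 1 2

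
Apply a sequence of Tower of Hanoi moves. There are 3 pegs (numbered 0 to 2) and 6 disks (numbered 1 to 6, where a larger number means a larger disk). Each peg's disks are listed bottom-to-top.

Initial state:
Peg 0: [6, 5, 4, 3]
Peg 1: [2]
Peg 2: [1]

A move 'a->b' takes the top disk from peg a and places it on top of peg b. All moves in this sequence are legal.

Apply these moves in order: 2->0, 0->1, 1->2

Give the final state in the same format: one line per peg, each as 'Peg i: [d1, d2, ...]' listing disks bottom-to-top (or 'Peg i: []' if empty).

After move 1 (2->0):
Peg 0: [6, 5, 4, 3, 1]
Peg 1: [2]
Peg 2: []

After move 2 (0->1):
Peg 0: [6, 5, 4, 3]
Peg 1: [2, 1]
Peg 2: []

After move 3 (1->2):
Peg 0: [6, 5, 4, 3]
Peg 1: [2]
Peg 2: [1]

Answer: Peg 0: [6, 5, 4, 3]
Peg 1: [2]
Peg 2: [1]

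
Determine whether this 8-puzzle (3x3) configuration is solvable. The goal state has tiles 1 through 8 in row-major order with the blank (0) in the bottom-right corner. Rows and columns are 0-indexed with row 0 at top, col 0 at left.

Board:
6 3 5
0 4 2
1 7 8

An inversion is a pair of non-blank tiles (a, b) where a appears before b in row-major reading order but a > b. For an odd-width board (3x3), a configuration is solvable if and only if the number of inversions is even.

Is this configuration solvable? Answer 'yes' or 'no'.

Inversions (pairs i<j in row-major order where tile[i] > tile[j] > 0): 13
13 is odd, so the puzzle is not solvable.

Answer: no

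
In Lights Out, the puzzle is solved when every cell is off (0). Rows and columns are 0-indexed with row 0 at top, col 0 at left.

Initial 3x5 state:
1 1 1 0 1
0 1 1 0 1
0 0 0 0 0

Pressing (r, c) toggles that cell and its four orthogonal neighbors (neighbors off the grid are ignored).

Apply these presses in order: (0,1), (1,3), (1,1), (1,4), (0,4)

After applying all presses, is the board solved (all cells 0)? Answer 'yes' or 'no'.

After press 1 at (0,1):
0 0 0 0 1
0 0 1 0 1
0 0 0 0 0

After press 2 at (1,3):
0 0 0 1 1
0 0 0 1 0
0 0 0 1 0

After press 3 at (1,1):
0 1 0 1 1
1 1 1 1 0
0 1 0 1 0

After press 4 at (1,4):
0 1 0 1 0
1 1 1 0 1
0 1 0 1 1

After press 5 at (0,4):
0 1 0 0 1
1 1 1 0 0
0 1 0 1 1

Lights still on: 8

Answer: no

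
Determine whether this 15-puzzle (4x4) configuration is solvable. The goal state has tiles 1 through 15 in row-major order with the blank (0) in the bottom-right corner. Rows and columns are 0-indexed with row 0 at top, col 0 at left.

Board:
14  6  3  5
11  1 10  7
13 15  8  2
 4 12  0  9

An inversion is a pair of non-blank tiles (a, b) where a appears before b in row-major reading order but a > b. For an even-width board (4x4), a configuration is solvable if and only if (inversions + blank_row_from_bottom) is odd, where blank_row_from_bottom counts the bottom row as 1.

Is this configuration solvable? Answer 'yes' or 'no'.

Answer: yes

Derivation:
Inversions: 50
Blank is in row 3 (0-indexed from top), which is row 1 counting from the bottom (bottom = 1).
50 + 1 = 51, which is odd, so the puzzle is solvable.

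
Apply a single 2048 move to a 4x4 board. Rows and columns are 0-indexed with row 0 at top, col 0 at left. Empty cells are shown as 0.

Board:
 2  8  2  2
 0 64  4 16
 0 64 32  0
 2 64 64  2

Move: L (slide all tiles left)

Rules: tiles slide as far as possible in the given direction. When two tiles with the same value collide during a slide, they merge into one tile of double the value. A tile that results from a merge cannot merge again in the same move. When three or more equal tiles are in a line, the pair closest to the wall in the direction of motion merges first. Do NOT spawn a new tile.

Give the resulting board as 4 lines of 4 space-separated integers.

Answer:   2   8   4   0
 64   4  16   0
 64  32   0   0
  2 128   2   0

Derivation:
Slide left:
row 0: [2, 8, 2, 2] -> [2, 8, 4, 0]
row 1: [0, 64, 4, 16] -> [64, 4, 16, 0]
row 2: [0, 64, 32, 0] -> [64, 32, 0, 0]
row 3: [2, 64, 64, 2] -> [2, 128, 2, 0]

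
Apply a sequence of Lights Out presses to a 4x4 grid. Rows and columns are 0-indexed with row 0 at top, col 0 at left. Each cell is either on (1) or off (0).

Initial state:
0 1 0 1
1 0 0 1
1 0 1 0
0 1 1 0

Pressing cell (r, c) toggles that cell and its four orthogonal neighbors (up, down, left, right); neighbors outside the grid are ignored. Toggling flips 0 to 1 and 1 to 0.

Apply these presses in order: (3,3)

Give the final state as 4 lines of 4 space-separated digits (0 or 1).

After press 1 at (3,3):
0 1 0 1
1 0 0 1
1 0 1 1
0 1 0 1

Answer: 0 1 0 1
1 0 0 1
1 0 1 1
0 1 0 1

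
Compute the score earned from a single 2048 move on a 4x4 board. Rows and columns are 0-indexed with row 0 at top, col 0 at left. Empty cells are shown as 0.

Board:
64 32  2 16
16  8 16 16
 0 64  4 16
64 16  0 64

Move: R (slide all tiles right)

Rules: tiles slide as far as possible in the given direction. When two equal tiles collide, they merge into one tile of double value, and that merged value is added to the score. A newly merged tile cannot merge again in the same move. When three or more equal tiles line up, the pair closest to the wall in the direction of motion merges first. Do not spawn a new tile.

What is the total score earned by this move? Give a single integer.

Slide right:
row 0: [64, 32, 2, 16] -> [64, 32, 2, 16]  score +0 (running 0)
row 1: [16, 8, 16, 16] -> [0, 16, 8, 32]  score +32 (running 32)
row 2: [0, 64, 4, 16] -> [0, 64, 4, 16]  score +0 (running 32)
row 3: [64, 16, 0, 64] -> [0, 64, 16, 64]  score +0 (running 32)
Board after move:
64 32  2 16
 0 16  8 32
 0 64  4 16
 0 64 16 64

Answer: 32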